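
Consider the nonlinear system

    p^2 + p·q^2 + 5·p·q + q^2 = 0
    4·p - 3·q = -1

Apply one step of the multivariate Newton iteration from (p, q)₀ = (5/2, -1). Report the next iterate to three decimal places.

At (5/2, -1): F = (-2.750, 14.000).
Jacobian J = [[2·p + q^2 + 5·q, 2·p·q + 5·p + 2·q], [4, -3]].
At the point, J = [[1.000, 5.500], [4.000, -3.000]] (det J = -25.000).
Solving J·Δ = −F gives Δ = (-2.750, 1.000).
Then the next iterate is (p, q)₁ = (-0.250, 0.000).

(-0.250, 0.000)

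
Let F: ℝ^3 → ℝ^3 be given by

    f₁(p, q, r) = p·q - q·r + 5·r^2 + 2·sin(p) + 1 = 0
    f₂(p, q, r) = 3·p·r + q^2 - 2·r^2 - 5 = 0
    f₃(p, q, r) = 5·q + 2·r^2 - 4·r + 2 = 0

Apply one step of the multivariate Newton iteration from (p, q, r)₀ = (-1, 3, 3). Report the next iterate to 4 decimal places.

(0.1033, 1.0452, 1.3467)

At (-1, 3, 3): F = (32.317058, -23.0000, 23.0000).
Jacobian J = [[q + 2·cos(p), p - r, -q + 10·r], [3·r, 2·q, 3·p - 4·r], [0, 5, 4·r - 4]].
At the point, J = [[4.080605, -4.0000, 27.0000], [9.0000, 6.0000, -15.0000], [0.0000, 5.0000, 8.0000]] (det J = 2004.914367).
Solving J·Δ = −F gives Δ = (1.1033, -1.9548, -1.6533).
Then the next iterate is (p, q, r)₁ = (0.1033, 1.0452, 1.3467).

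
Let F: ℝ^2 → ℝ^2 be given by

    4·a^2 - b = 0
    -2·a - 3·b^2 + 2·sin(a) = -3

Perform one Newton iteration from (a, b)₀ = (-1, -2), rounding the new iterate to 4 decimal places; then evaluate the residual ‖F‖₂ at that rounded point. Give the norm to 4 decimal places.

2.2715

At (-1, -2): F = (6.0000, -8.682942).
Jacobian J = [[8·a, -1], [2·cos(a) - 2, -6·b]].
At the point, J = [[-8.0000, -1.0000], [-0.919395, 12.0000]] (det J = -96.919395).
Solving J·Δ = −F gives Δ = (0.6533, 0.7736).
Then the next iterate is (a, b)₁ = (-0.3467, -1.2264).
Re-evaluating at (-0.3467, -1.2264): F = (1.707204, -1.498363), so ‖F‖₂ = 2.2715.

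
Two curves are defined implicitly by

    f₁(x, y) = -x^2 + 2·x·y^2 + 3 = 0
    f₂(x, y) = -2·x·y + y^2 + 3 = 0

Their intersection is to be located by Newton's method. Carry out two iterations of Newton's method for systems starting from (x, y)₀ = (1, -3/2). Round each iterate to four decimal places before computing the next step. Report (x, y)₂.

At (1, -3/2): F = (6.5000, 8.2500).
Jacobian J = [[-2·x + 2·y^2, 4·x·y], [-2·y, -2·x + 2·y]].
At the point, J = [[2.5000, -6.0000], [3.0000, -5.0000]] (det J = 5.5000).
Solving J·Δ = −F gives Δ = (-3.0909, -0.2045).
Then the next iterate is (x, y)₁ = (-2.0909, -1.7045).
Round to (-2.0909, -1.7045) and repeat: F = (-13.521331, -1.222558), J = [[9.992440, 14.255756], [3.4090, 0.7728]].
Δ = (0.1707, 0.8288), so (x, y)₂ = (-1.9202, -0.8757).

(-1.9202, -0.8757)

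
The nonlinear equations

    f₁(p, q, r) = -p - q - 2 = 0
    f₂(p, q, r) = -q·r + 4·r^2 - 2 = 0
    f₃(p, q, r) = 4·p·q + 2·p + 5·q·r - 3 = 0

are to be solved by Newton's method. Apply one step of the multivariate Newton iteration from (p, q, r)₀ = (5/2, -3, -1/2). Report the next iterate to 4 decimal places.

At (5/2, -3, -1/2): F = (-1.5000, -2.5000, -20.5000).
Jacobian J = [[-1, -1, 0], [0, -r, -q + 8·r], [4·q + 2, 4·p + 5·r, 5·q]].
At the point, J = [[-1.0000, -1.0000, 0.0000], [0.0000, 0.5000, -1.0000], [-10.0000, 7.5000, -15.0000]] (det J = -10.0000).
Solving J·Δ = −F gives Δ = (1.7000, -3.2000, -4.1000).
Then the next iterate is (p, q, r)₁ = (4.2000, -6.2000, -4.6000).

(4.2000, -6.2000, -4.6000)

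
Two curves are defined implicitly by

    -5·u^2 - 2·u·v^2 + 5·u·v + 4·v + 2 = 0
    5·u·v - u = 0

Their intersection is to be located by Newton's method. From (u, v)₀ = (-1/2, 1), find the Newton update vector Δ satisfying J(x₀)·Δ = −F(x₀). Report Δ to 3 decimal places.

At (-1/2, 1): F = (3.250, -2.000).
Jacobian J = [[-10·u - 2·v^2 + 5·v, -4·u·v + 5·u + 4], [5·v - 1, 5·u]].
At the point, J = [[8.000, 3.500], [4.000, -2.500]] (det J = -34.000).
Solving J·Δ = −F gives Δ = (-0.033, -0.853).

(-0.033, -0.853)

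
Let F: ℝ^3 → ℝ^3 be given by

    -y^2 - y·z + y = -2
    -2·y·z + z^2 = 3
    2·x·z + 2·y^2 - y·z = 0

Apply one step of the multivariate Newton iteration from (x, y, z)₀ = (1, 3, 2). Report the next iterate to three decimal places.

At (1, 3, 2): F = (-10.000, -11.000, 16.000).
Jacobian J = [[0, -2·y - z + 1, -y], [0, -2·z, -2·y + 2·z], [2·z, 4·y - z, 2·x - y]].
At the point, J = [[0.000, -7.000, -3.000], [0.000, -4.000, -2.000], [4.000, 10.000, -1.000]] (det J = 8.000).
Solving J·Δ = −F gives Δ = (-24.875, 6.500, -18.500).
Then the next iterate is (x, y, z)₁ = (-23.875, 9.500, -16.500).

(-23.875, 9.500, -16.500)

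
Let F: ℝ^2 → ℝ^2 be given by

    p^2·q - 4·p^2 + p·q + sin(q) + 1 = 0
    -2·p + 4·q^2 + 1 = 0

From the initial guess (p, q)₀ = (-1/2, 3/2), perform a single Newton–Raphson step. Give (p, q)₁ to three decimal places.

(-0.698, 0.550)

At (-1/2, 3/2): F = (0.62249, 11.000).
Jacobian J = [[2·p·q - 8·p + q, p^2 + p + cos(q)], [-2, 8·q]].
At the point, J = [[4.000, -0.17926], [-2.000, 12.000]] (det J = 47.64147).
Solving J·Δ = −F gives Δ = (-0.198, -0.950).
Then the next iterate is (p, q)₁ = (-0.698, 0.550).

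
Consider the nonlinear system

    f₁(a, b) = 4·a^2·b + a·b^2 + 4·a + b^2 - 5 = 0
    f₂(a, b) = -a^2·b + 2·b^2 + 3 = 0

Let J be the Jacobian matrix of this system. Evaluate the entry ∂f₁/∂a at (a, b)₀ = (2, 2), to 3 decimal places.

40.000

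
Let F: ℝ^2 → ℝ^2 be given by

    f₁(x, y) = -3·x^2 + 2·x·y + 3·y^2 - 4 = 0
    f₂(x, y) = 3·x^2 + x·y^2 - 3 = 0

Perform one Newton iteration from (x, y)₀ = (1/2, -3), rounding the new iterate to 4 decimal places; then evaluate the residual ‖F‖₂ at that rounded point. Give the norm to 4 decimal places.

At (1/2, -3): F = (19.2500, 2.2500).
Jacobian J = [[-6·x + 2·y, 2·x + 6·y], [6·x + y^2, 2·x·y]].
At the point, J = [[-9.0000, -17.0000], [12.0000, -3.0000]] (det J = 231.0000).
Solving J·Δ = −F gives Δ = (0.0844, 1.0877).
Then the next iterate is (x, y)₁ = (0.5844, -1.9123).
Re-evaluating at (0.5844, -1.9123): F = (3.711008, 0.161657), so ‖F‖₂ = 3.7145.

3.7145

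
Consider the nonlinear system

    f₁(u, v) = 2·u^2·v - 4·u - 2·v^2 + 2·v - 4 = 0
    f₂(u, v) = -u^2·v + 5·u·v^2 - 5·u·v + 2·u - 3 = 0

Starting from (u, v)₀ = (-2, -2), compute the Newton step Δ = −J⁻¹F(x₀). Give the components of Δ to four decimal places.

(0.3500, 1.1000)

At (-2, -2): F = (-24.0000, -59.0000).
Jacobian J = [[4·u·v - 4, 2·u^2 - 4·v + 2], [-2·u·v + 5·v^2 - 5·v + 2, -u^2 + 10·u·v - 5·u]].
At the point, J = [[12.0000, 18.0000], [24.0000, 46.0000]] (det J = 120.0000).
Solving J·Δ = −F gives Δ = (0.3500, 1.1000).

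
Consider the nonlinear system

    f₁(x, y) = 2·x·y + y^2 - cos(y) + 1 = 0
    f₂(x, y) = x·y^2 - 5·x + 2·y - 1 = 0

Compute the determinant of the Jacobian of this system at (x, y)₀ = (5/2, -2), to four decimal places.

32.0907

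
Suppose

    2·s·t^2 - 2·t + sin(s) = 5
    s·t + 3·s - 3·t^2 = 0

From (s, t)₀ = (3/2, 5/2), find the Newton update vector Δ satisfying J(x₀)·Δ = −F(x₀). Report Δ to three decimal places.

(0.020, -0.769)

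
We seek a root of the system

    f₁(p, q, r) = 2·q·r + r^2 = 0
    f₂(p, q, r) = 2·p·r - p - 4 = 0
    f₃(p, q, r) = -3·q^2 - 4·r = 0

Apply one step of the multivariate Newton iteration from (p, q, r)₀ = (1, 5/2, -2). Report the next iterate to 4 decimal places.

At (1, 5/2, -2): F = (-6.0000, -9.0000, -10.7500).
Jacobian J = [[0, 2·r, 2·q + 2·r], [2·r - 1, 0, 2·p], [0, -6·q, -4]].
At the point, J = [[0.0000, -4.0000, 1.0000], [-5.0000, 0.0000, 2.0000], [0.0000, -15.0000, -4.0000]] (det J = 155.0000).
Solving J·Δ = −F gives Δ = (-1.1935, -1.1210, 1.5161).
Then the next iterate is (p, q, r)₁ = (-0.1935, 1.3790, -0.4839).

(-0.1935, 1.3790, -0.4839)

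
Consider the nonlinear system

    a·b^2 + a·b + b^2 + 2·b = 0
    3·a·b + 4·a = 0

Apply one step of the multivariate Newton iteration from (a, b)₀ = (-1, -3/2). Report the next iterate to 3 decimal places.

At (-1, -3/2): F = (-1.500, 0.500).
Jacobian J = [[b^2 + b, 2·a·b + a + 2·b + 2], [3·b + 4, 3·a]].
At the point, J = [[0.750, 1.000], [-0.500, -3.000]] (det J = -1.750).
Solving J·Δ = −F gives Δ = (2.286, -0.214).
Then the next iterate is (a, b)₁ = (1.286, -1.714).

(1.286, -1.714)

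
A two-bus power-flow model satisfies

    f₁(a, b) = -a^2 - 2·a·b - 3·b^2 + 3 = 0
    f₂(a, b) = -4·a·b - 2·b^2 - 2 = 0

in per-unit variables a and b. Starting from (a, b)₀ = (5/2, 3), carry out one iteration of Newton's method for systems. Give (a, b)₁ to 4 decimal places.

At (5/2, 3): F = (-45.2500, -50.0000).
Jacobian J = [[-2·a - 2·b, -2·a - 6·b], [-4·b, -4·a - 4·b]].
At the point, J = [[-11.0000, -23.0000], [-12.0000, -22.0000]] (det J = -34.0000).
Solving J·Δ = −F gives Δ = (-4.5441, 0.2059).
Then the next iterate is (a, b)₁ = (-2.0441, 3.2059).

(-2.0441, 3.2059)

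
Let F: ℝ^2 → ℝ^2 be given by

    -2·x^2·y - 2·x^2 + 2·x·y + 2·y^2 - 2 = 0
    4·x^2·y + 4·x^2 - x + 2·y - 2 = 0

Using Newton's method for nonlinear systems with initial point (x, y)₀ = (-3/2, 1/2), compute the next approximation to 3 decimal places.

(4.000, 8.727)

At (-3/2, 1/2): F = (-9.750, 14.000).
Jacobian J = [[-4·x·y - 4·x + 2·y, -2·x^2 + 2·x + 4·y], [8·x·y + 8·x - 1, 4·x^2 + 2]].
At the point, J = [[10.000, -5.500], [-19.000, 11.000]] (det J = 5.500).
Solving J·Δ = −F gives Δ = (5.500, 8.227).
Then the next iterate is (x, y)₁ = (4.000, 8.727).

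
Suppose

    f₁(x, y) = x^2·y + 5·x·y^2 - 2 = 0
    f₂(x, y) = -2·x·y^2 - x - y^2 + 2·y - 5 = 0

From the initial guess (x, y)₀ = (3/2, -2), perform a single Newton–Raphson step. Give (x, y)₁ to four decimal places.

(140.3333, 68.8889)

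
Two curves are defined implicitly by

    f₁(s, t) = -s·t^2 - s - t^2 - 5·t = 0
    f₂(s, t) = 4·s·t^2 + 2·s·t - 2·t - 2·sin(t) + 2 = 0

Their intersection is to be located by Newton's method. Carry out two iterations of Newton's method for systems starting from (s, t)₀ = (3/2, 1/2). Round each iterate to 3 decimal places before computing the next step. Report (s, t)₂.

At (3/2, 1/2): F = (-4.625, 3.04115).
Jacobian J = [[-t^2 - 1, -2·s·t - 2·t - 5], [4·t^2 + 2·t, 8·s·t + 2·s - 2·cos(t) - 2]].
At the point, J = [[-1.250, -7.500], [2.000, 5.24483]] (det J = 8.44396).
Solving J·Δ = −F gives Δ = (0.172, -0.645).
Then the next iterate is (s, t)₁ = (1.672, -0.145).
Round to (1.672, -0.145) and repeat: F = (-1.00318, 2.23472), J = [[-1.02103, -4.22512], [-0.20590, -2.57453]].
Δ = (-6.837, 1.415), so (s, t)₂ = (-5.165, 1.270).

(-5.165, 1.270)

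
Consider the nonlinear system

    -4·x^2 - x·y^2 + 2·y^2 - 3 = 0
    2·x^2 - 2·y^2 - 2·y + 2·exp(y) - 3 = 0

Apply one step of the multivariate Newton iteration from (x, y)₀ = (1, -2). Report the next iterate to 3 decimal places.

(0.363, -0.840)

At (1, -2): F = (-3.000, -4.72933).
Jacobian J = [[-8·x - y^2, -2·x·y + 4·y], [4·x, -4·y + 2·exp(y) - 2]].
At the point, J = [[-12.000, -4.000], [4.000, 6.27067]] (det J = -59.24805).
Solving J·Δ = −F gives Δ = (-0.637, 1.160).
Then the next iterate is (x, y)₁ = (0.363, -0.840).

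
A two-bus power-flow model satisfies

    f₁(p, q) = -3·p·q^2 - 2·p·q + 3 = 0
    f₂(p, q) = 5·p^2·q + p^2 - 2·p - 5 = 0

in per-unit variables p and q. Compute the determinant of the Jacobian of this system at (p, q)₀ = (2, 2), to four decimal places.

856.0000

J = [[-3·q^2 - 2·q, -6·p·q - 2·p], [10·p·q + 2·p - 2, 5·p^2]].
At the point, J = [[-16.0000, -28.0000], [42.0000, 20.0000]].
det J = 856.0000.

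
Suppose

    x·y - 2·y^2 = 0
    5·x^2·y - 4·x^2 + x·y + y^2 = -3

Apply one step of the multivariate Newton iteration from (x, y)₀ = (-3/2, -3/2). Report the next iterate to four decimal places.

At (-3/2, -3/2): F = (-2.2500, -18.3750).
Jacobian J = [[y, x - 4·y], [10·x·y - 8·x + y, 5·x^2 + x + 2·y]].
At the point, J = [[-1.5000, 4.5000], [33.0000, 6.7500]] (det J = -158.6250).
Solving J·Δ = −F gives Δ = (0.4255, 0.6418).
Then the next iterate is (x, y)₁ = (-1.0745, -0.8582).

(-1.0745, -0.8582)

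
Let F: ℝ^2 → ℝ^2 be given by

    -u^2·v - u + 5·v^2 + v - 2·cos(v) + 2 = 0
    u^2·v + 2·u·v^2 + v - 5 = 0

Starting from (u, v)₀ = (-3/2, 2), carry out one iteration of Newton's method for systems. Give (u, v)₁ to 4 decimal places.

(-1.2062, 0.8671)

At (-3/2, 2): F = (21.832294, -10.5000).
Jacobian J = [[-2·u·v - 1, -u^2 + 10·v + 2·sin(v) + 1], [2·u·v + 2·v^2, u^2 + 4·u·v + 1]].
At the point, J = [[5.0000, 20.568595], [2.0000, -8.7500]] (det J = -84.887190).
Solving J·Δ = −F gives Δ = (0.2938, -1.1329).
Then the next iterate is (u, v)₁ = (-1.2062, 0.8671).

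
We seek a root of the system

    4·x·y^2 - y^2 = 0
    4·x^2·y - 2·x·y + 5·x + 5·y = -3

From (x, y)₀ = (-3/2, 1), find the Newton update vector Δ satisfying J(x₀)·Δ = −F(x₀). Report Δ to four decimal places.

At (-3/2, 1): F = (-7.0000, 12.5000).
Jacobian J = [[4·y^2, 8·x·y - 2·y], [8·x·y - 2·y + 5, 4·x^2 - 2·x + 5]].
At the point, J = [[4.0000, -14.0000], [-9.0000, 17.0000]] (det J = -58.0000).
Solving J·Δ = −F gives Δ = (0.9655, -0.2241).

(0.9655, -0.2241)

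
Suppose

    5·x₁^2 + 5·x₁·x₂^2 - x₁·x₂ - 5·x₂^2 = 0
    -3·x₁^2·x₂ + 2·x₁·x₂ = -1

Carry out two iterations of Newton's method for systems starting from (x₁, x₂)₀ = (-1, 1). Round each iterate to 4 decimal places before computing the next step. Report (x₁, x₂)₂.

(-0.5758, 0.5301)

At (-1, 1): F = (-4.0000, -4.0000).
Jacobian J = [[10·x₁ + 5·x₂^2 - x₂, 10·x₁·x₂ - x₁ - 10·x₂], [-6·x₁·x₂ + 2·x₂, -3·x₁^2 + 2·x₁]].
At the point, J = [[-6.0000, -19.0000], [8.0000, -5.0000]] (det J = 182.0000).
Solving J·Δ = −F gives Δ = (0.3077, -0.3077).
Then the next iterate is (x₁, x₂)₁ = (-0.6923, 0.6923).
Round to (-0.6923, 0.6923) and repeat: F = (-1.179746, -0.953974), J = [[-5.218904, -11.023493], [4.260276, -2.822438]].
Δ = (0.1165, -0.1622), so (x₁, x₂)₂ = (-0.5758, 0.5301).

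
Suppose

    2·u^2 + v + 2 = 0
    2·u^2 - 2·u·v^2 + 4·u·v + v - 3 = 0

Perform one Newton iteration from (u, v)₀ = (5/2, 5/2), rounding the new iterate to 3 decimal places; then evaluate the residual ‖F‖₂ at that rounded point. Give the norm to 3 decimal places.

5.473

At (5/2, 5/2): F = (17.000, 5.750).
Jacobian J = [[4·u, 1], [4·u - 2·v^2 + 4·v, -4·u·v + 4·u + 1]].
At the point, J = [[10.000, 1.000], [7.500, -14.000]] (det J = -147.500).
Solving J·Δ = −F gives Δ = (-1.653, -0.475).
Then the next iterate is (u, v)₁ = (0.847, 2.025).
Re-evaluating at (0.847, 2.025): F = (5.45982, 0.37406), so ‖F‖₂ = 5.473.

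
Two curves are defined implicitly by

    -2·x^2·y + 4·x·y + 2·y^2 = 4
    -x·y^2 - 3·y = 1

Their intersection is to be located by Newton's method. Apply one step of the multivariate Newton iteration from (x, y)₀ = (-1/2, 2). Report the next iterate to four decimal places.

(-3.3500, 8.4000)

At (-1/2, 2): F = (-1.0000, -5.0000).
Jacobian J = [[-4·x·y + 4·y, -2·x^2 + 4·x + 4·y], [-y^2, -2·x·y - 3]].
At the point, J = [[12.0000, 5.5000], [-4.0000, -1.0000]] (det J = 10.0000).
Solving J·Δ = −F gives Δ = (-2.8500, 6.4000).
Then the next iterate is (x, y)₁ = (-3.3500, 8.4000).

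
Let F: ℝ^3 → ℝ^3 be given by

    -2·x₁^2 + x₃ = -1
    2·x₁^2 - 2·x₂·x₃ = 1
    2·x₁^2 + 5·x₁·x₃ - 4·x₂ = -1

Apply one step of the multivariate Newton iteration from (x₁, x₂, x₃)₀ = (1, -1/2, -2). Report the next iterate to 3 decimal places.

(0.455, 0.091, -1.182)

At (1, -1/2, -2): F = (-3.000, -1.000, -5.000).
Jacobian J = [[-4·x₁, 0, 1], [4·x₁, -2·x₃, -2·x₂], [4·x₁ + 5·x₃, -4, 5·x₁]].
At the point, J = [[-4.000, 0.000, 1.000], [4.000, 4.000, 1.000], [-6.000, -4.000, 5.000]] (det J = -88.000).
Solving J·Δ = −F gives Δ = (-0.545, 0.591, 0.818).
Then the next iterate is (x₁, x₂, x₃)₁ = (0.455, 0.091, -1.182).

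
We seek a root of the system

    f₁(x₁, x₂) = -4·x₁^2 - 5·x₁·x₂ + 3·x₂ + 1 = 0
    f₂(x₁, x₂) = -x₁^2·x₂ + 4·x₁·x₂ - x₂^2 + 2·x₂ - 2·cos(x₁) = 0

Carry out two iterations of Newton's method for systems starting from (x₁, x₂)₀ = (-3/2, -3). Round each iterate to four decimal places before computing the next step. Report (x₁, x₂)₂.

At (-3/2, -3): F = (-39.5000, 9.608526).
Jacobian J = [[-8·x₁ - 5·x₂, -5·x₁ + 3], [-2·x₁·x₂ + 4·x₂ + 2·sin(x₁), -x₁^2 + 4·x₁ - 2·x₂ + 2]].
At the point, J = [[27.0000, 10.5000], [-22.994990, -0.2500]] (det J = 234.697395).
Solving J·Δ = −F gives Δ = (0.3878, 2.7647).
Then the next iterate is (x₁, x₂)₁ = (-1.1122, -0.2353).
Round to (-1.1122, -0.2353) and repeat: F = (-5.962359, -0.073480), J = [[10.0741, 8.5610], [-3.257951, -3.215189]].
Δ = (4.4010, -4.4824), so (x₁, x₂)₂ = (3.2888, -4.7177).

(3.2888, -4.7177)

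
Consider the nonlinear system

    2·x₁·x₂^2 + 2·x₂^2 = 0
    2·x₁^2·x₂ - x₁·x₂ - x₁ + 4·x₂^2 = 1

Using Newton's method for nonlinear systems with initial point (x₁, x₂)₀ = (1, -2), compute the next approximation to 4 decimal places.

At (1, -2): F = (16.0000, 12.0000).
Jacobian J = [[2·x₂^2, 4·x₁·x₂ + 4·x₂], [4·x₁·x₂ - x₂ - 1, 2·x₁^2 - x₁ + 8·x₂]].
At the point, J = [[8.0000, -16.0000], [-7.0000, -15.0000]] (det J = -232.0000).
Solving J·Δ = −F gives Δ = (-0.2069, 0.8966).
Then the next iterate is (x₁, x₂)₁ = (0.7931, -1.1034).

(0.7931, -1.1034)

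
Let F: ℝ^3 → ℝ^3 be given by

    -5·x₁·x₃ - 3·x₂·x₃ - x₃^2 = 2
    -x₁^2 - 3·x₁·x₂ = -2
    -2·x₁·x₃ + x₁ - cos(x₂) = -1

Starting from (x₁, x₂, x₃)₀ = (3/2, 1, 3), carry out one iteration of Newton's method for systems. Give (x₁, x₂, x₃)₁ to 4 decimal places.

At (3/2, 1, 3): F = (-42.5000, -4.7500, -7.040302).
Jacobian J = [[-5·x₃, -3·x₃, -5·x₁ - 3·x₂ - 2·x₃], [-2·x₁ - 3·x₂, -3·x₁, 0], [-2·x₃ + 1, sin(x₂), -2·x₁]].
At the point, J = [[-15.0000, -9.0000, -16.5000], [-6.0000, -4.5000, 0.0000], [-5.0000, 0.841471, -3.0000]] (det J = 414.055627).
Solving J·Δ = −F gives Δ = (-0.3458, -0.5944, -1.9371).
Then the next iterate is (x₁, x₂, x₃)₁ = (1.1542, 0.4056, 1.0629).

(1.1542, 0.4056, 1.0629)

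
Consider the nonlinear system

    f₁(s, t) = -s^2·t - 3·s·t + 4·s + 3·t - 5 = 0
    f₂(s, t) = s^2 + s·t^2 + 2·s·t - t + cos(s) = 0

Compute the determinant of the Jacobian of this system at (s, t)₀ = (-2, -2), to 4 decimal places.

J = [[-2·s·t - 3·t + 4, -s^2 - 3·s + 3], [2·s + t^2 + 2·t - sin(s), 2·s·t + 2·s - 1]].
At the point, J = [[2.0000, 5.0000], [-3.090703, 3.0000]].
det J = 21.4535.

21.4535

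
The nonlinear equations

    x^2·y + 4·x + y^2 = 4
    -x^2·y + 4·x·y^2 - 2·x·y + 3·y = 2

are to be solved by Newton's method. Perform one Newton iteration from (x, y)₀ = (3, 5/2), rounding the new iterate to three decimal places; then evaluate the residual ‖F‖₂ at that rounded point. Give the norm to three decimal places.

16.313

At (3, 5/2): F = (36.750, 43.000).
Jacobian J = [[2·x·y + 4, x^2 + 2·y], [-2·x·y + 4·y^2 - 2·y, -x^2 + 8·x·y - 2·x + 3]].
At the point, J = [[19.000, 14.000], [5.000, 48.000]] (det J = 842.000).
Solving J·Δ = −F gives Δ = (-1.380, -0.752).
Then the next iterate is (x, y)₁ = (1.620, 1.748).
Re-evaluating at (1.620, 1.748): F = (10.12296, 12.79269), so ‖F‖₂ = 16.313.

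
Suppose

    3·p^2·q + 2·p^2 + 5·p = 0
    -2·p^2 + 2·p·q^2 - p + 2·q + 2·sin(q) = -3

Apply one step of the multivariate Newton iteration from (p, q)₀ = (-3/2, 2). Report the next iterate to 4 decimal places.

(-0.8900, 2.1614)

At (-3/2, 2): F = (10.5000, -6.181405).
Jacobian J = [[6·p·q + 4·p + 5, 3·p^2], [-4·p + 2·q^2 - 1, 4·p·q + 2·cos(q) + 2]].
At the point, J = [[-19.0000, 6.7500], [13.0000, -10.832294]] (det J = 118.063580).
Solving J·Δ = −F gives Δ = (0.6100, 0.1614).
Then the next iterate is (p, q)₁ = (-0.8900, 2.1614).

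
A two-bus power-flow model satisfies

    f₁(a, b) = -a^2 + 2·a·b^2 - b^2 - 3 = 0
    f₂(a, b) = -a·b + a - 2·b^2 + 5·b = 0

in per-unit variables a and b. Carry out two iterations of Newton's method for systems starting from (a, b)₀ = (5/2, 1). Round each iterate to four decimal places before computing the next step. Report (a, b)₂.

At (5/2, 1): F = (-5.2500, 3.0000).
Jacobian J = [[-2·a + 2·b^2, 4·a·b - 2·b], [-b + 1, -a - 4·b + 5]].
At the point, J = [[-3.0000, 8.0000], [0.0000, -1.5000]] (det J = 4.5000).
Solving J·Δ = −F gives Δ = (3.5833, 2.0000).
Then the next iterate is (a, b)₁ = (6.0833, 3.0000).
Round to (6.0833, 3.0000) and repeat: F = (60.492861, -15.1666), J = [[5.8334, 66.9996], [-2.0000, -13.0833]].
Δ = (-3.8959, -0.5637), so (a, b)₂ = (2.1874, 2.4363).

(2.1874, 2.4363)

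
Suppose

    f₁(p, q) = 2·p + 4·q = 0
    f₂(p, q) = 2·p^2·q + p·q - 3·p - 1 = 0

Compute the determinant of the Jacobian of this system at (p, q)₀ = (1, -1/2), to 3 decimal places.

28.000

J = [[2, 4], [4·p·q + q - 3, 2·p^2 + p]].
At the point, J = [[2.000, 4.000], [-5.500, 3.000]].
det J = 28.000.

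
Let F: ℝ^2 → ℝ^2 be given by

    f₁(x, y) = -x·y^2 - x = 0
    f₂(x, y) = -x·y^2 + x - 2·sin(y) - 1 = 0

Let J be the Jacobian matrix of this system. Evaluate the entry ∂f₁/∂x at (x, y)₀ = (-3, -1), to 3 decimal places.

-2.000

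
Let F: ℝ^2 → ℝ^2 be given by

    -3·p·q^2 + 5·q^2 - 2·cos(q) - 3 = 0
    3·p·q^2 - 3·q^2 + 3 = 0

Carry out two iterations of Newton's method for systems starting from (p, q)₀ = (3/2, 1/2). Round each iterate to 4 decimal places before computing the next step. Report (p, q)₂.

(-1.1685, 0.8291)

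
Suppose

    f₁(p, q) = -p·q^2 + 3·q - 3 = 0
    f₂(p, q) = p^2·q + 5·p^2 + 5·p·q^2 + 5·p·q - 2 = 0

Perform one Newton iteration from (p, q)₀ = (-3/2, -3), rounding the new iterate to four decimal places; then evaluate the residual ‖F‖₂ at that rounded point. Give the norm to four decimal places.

13.0464

At (-3/2, -3): F = (1.5000, -42.5000).
Jacobian J = [[-q^2, -2·p·q + 3], [2·p·q + 10·p + 5·q^2 + 5·q, p^2 + 10·p·q + 5·p]].
At the point, J = [[-9.0000, -6.0000], [24.0000, 39.7500]] (det J = -213.7500).
Solving J·Δ = −F gives Δ = (-0.9140, 1.6211).
Then the next iterate is (p, q)₁ = (-2.4140, -1.3789).
Re-evaluating at (-2.4140, -1.3789): F = (-2.546804, 12.795429), so ‖F‖₂ = 13.0464.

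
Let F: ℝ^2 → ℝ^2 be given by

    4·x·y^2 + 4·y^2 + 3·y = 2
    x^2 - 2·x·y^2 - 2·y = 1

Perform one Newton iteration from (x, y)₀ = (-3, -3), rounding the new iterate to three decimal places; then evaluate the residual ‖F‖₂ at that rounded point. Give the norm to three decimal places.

At (-3, -3): F = (-83.000, 68.000).
Jacobian J = [[4·y^2, 8·x·y + 8·y + 3], [2·x - 2·y^2, -4·x·y - 2]].
At the point, J = [[36.000, 51.000], [-24.000, -38.000]] (det J = -144.000).
Solving J·Δ = −F gives Δ = (-2.181, 3.167).
Then the next iterate is (x, y)₁ = (-5.181, 0.167).
Re-evaluating at (-5.181, 0.167): F = (-1.96542, 25.79775), so ‖F‖₂ = 25.873.

25.873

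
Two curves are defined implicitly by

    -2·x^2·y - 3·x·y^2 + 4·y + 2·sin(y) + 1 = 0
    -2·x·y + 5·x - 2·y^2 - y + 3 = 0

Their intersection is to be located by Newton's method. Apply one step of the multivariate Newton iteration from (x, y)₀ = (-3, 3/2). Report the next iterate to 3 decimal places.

(0.091, -1.317)

At (-3, 3/2): F = (2.24499, -9.000).
Jacobian J = [[-4·x·y - 3·y^2, -2·x^2 - 6·x·y + 2·cos(y) + 4], [-2·y + 5, -2·x - 4·y - 1]].
At the point, J = [[11.250, 13.14147], [2.000, -1.000]] (det J = -37.53295).
Solving J·Δ = −F gives Δ = (3.091, -2.817).
Then the next iterate is (x, y)₁ = (0.091, -1.317).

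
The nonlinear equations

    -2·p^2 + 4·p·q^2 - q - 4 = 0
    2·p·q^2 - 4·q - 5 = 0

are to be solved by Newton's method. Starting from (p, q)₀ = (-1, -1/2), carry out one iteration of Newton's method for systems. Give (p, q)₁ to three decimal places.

(1.043, -1.739)

At (-1, -1/2): F = (-6.500, -3.500).
Jacobian J = [[-4·p + 4·q^2, 8·p·q - 1], [2·q^2, 4·p·q - 4]].
At the point, J = [[5.000, 3.000], [0.500, -2.000]] (det J = -11.500).
Solving J·Δ = −F gives Δ = (2.043, -1.239).
Then the next iterate is (p, q)₁ = (1.043, -1.739).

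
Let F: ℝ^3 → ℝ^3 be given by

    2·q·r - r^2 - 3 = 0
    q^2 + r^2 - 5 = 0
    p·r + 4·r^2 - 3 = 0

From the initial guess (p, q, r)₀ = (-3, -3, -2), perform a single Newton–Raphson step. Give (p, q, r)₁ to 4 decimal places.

At (-3, -3, -2): F = (5.0000, 8.0000, 19.0000).
Jacobian J = [[0, 2·r, 2·q - 2·r], [0, 2·q, 2·r], [r, 0, p + 8·r]].
At the point, J = [[0.0000, -4.0000, -2.0000], [0.0000, -6.0000, -4.0000], [-2.0000, 0.0000, -19.0000]] (det J = -8.0000).
Solving J·Δ = −F gives Δ = (4.7500, 1.0000, 0.5000).
Then the next iterate is (p, q, r)₁ = (1.7500, -2.0000, -1.5000).

(1.7500, -2.0000, -1.5000)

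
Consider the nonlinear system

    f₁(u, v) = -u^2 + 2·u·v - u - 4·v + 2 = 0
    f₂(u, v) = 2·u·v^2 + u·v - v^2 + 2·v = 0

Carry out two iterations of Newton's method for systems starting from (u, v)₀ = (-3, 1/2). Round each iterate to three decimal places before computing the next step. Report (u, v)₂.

(-1.215, 0.316)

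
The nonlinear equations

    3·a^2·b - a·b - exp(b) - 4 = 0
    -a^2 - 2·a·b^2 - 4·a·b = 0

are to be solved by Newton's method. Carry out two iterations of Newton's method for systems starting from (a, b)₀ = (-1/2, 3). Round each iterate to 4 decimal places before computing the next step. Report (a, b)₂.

(-0.4170, 0.2593)

At (-1/2, 3): F = (-20.335537, 14.7500).
Jacobian J = [[6·a·b - b, 3·a^2 - a - exp(b)], [-2·a - 2·b^2 - 4·b, -4·a·b - 4·a]].
At the point, J = [[-12.0000, -18.835537], [-29.0000, 8.0000]] (det J = -642.230571).
Solving J·Δ = −F gives Δ = (0.1793, -1.1939).
Then the next iterate is (a, b)₁ = (-0.3207, 1.8061).
Round to (-0.3207, 1.8061) and repeat: F = (-8.950183, 4.306262), J = [[-5.281398, -5.457418], [-13.106994, 3.599665]].
Δ = (-0.0963, -1.5468), so (a, b)₂ = (-0.4170, 0.2593).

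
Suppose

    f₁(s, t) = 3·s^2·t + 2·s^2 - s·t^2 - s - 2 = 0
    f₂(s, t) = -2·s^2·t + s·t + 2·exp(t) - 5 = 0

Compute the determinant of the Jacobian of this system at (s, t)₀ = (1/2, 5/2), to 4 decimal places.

50.4462

J = [[6·s·t + 4·s - t^2 - 1, 3·s^2 - 2·s·t], [-4·s·t + t, -2·s^2 + s + 2·exp(t)]].
At the point, J = [[2.2500, -1.7500], [-2.5000, 24.364988]].
det J = 50.4462.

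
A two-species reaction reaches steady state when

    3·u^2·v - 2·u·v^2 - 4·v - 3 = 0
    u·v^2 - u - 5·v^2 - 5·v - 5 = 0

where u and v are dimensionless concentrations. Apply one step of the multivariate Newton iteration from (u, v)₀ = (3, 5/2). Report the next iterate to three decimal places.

(1.922, -0.077)

At (3, 5/2): F = (17.000, -33.000).
Jacobian J = [[6·u·v - 2·v^2, 3·u^2 - 4·u·v - 4], [v^2 - 1, 2·u·v - 10·v - 5]].
At the point, J = [[32.500, -7.000], [5.250, -15.000]] (det J = -450.750).
Solving J·Δ = −F gives Δ = (-1.078, -2.577).
Then the next iterate is (u, v)₁ = (1.922, -0.077).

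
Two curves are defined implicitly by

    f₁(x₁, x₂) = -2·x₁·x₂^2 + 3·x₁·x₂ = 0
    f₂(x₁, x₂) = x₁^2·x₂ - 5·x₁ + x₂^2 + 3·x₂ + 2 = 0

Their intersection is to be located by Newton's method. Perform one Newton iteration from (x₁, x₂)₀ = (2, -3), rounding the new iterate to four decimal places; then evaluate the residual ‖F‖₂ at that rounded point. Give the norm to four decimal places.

15.4501

At (2, -3): F = (-54.0000, -20.0000).
Jacobian J = [[-2·x₂^2 + 3·x₂, -4·x₁·x₂ + 3·x₁], [2·x₁·x₂ - 5, x₁^2 + 2·x₂ + 3]].
At the point, J = [[-27.0000, 30.0000], [-17.0000, 1.0000]] (det J = 483.0000).
Solving J·Δ = −F gives Δ = (-1.1304, 0.7826).
Then the next iterate is (x₁, x₂)₁ = (0.8696, -2.2174).
Re-evaluating at (0.8696, -2.2174): F = (-14.336161, -5.760144), so ‖F‖₂ = 15.4501.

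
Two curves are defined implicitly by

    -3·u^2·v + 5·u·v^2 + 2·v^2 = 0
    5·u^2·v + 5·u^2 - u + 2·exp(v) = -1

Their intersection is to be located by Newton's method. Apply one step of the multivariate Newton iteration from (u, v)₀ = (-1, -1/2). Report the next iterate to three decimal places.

(-0.571, -1.006)

At (-1, -1/2): F = (0.750, 5.71306).
Jacobian J = [[-6·u·v + 5·v^2, -3·u^2 + 10·u·v + 4·v], [10·u·v + 10·u - 1, 5·u^2 + 2·exp(v)]].
At the point, J = [[-1.750, 0.000], [-6.000, 6.21306]] (det J = -10.87286).
Solving J·Δ = −F gives Δ = (0.429, -0.506).
Then the next iterate is (u, v)₁ = (-0.571, -1.006).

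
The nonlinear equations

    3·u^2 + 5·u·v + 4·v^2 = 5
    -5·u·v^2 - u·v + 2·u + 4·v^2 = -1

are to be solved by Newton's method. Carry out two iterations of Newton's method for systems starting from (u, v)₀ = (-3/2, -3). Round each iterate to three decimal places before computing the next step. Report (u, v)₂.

At (-3/2, -3): F = (60.250, 97.000).
Jacobian J = [[6·u + 5·v, 5·u + 8·v], [-5·v^2 - v + 2, -10·u·v - u + 8·v]].
At the point, J = [[-24.000, -31.500], [-40.000, -67.500]] (det J = 360.000).
Solving J·Δ = −F gives Δ = (2.809, -0.228).
Then the next iterate is (u, v)₁ = (1.309, -3.228).
Round to (1.309, -3.228) and repeat: F = (20.69312, -18.67541), J = [[-8.286, -19.279], [-46.87192, 15.12152]].
Δ = (-0.046, 1.093), so (u, v)₂ = (1.263, -2.135).

(1.263, -2.135)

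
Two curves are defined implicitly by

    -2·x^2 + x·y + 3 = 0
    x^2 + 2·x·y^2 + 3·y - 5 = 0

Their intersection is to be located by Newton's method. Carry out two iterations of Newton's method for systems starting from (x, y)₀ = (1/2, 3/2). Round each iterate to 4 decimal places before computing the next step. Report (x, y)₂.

(1.8531, -1.7236)

At (1/2, 3/2): F = (3.2500, 2.0000).
Jacobian J = [[-4·x + y, x], [2·x + 2·y^2, 4·x·y + 3]].
At the point, J = [[-0.5000, 0.5000], [5.5000, 6.0000]] (det J = -5.7500).
Solving J·Δ = −F gives Δ = (3.2174, -3.2826).
Then the next iterate is (x, y)₁ = (3.7174, -1.7826).
Round to (3.7174, -1.7826) and repeat: F = (-31.264763, 27.096550), J = [[-16.6522, 3.7174], [13.790126, -23.506549]].
Δ = (-1.8643, 0.0590), so (x, y)₂ = (1.8531, -1.7236).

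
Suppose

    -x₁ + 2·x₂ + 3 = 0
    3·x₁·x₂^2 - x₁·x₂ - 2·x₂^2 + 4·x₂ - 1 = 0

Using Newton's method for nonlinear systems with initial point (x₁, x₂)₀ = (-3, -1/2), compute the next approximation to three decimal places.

At (-3, -1/2): F = (5.000, -7.250).
Jacobian J = [[-1, 2], [3·x₂^2 - x₂, 6·x₁·x₂ - x₁ - 4·x₂ + 4]].
At the point, J = [[-1.000, 2.000], [1.250, 18.000]] (det J = -20.500).
Solving J·Δ = −F gives Δ = (5.098, 0.049).
Then the next iterate is (x₁, x₂)₁ = (2.098, -0.451).

(2.098, -0.451)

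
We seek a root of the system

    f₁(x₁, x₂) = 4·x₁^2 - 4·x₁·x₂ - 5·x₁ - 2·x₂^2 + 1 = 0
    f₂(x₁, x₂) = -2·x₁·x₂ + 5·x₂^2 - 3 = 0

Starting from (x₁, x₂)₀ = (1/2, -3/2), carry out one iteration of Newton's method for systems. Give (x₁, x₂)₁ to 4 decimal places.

(0.4239, -0.9049)

At (1/2, -3/2): F = (-2.0000, 9.7500).
Jacobian J = [[8·x₁ - 4·x₂ - 5, -4·x₁ - 4·x₂], [-2·x₂, -2·x₁ + 10·x₂]].
At the point, J = [[5.0000, 4.0000], [3.0000, -16.0000]] (det J = -92.0000).
Solving J·Δ = −F gives Δ = (-0.0761, 0.5951).
Then the next iterate is (x₁, x₂)₁ = (0.4239, -0.9049).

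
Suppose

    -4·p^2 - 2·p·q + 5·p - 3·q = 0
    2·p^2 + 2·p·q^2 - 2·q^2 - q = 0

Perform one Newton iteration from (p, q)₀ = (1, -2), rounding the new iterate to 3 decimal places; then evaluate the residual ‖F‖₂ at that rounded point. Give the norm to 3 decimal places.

1.381

At (1, -2): F = (11.000, 4.000).
Jacobian J = [[-8·p - 2·q + 5, -2·p - 3], [4·p + 2·q^2, 4·p·q - 4·q - 1]].
At the point, J = [[1.000, -5.000], [12.000, -1.000]] (det J = 59.000).
Solving J·Δ = −F gives Δ = (-0.153, 2.169).
Then the next iterate is (p, q)₁ = (0.847, 0.169).
Re-evaluating at (0.847, 0.169): F = (0.57208, 1.25708), so ‖F‖₂ = 1.381.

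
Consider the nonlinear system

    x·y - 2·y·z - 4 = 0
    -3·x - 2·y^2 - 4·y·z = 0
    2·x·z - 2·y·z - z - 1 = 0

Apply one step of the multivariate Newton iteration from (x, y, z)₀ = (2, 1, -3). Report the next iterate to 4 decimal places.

At (2, 1, -3): F = (4.0000, 4.0000, -4.0000).
Jacobian J = [[y, x - 2·z, -2·y], [-3, -4·y - 4·z, -4·y], [2·z, -2·z, 2·x - 2·y - 1]].
At the point, J = [[1.0000, 8.0000, -2.0000], [-3.0000, 8.0000, -4.0000], [-6.0000, 6.0000, 1.0000]] (det J = 188.0000).
Solving J·Δ = −F gives Δ = (-0.5957, -0.1277, 1.1915).
Then the next iterate is (x, y, z)₁ = (1.4043, 0.8723, -1.8085).

(1.4043, 0.8723, -1.8085)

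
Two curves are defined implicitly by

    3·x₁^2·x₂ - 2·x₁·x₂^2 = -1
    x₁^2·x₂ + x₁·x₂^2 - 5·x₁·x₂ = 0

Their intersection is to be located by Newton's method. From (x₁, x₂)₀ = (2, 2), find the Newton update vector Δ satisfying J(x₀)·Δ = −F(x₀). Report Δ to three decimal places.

(-0.050, 2.050)

At (2, 2): F = (9.000, -4.000).
Jacobian J = [[6·x₁·x₂ - 2·x₂^2, 3·x₁^2 - 4·x₁·x₂], [2·x₁·x₂ + x₂^2 - 5·x₂, x₁^2 + 2·x₁·x₂ - 5·x₁]].
At the point, J = [[16.000, -4.000], [2.000, 2.000]] (det J = 40.000).
Solving J·Δ = −F gives Δ = (-0.050, 2.050).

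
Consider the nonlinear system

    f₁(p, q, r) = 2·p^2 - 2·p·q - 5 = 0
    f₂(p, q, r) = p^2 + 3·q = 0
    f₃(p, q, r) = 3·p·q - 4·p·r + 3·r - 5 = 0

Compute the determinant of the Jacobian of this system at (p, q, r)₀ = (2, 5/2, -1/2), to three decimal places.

J = [[4·p - 2·q, -2·p, 0], [2·p, 3, 0], [3·q - 4·r, 3·p, -4·p + 3]].
At the point, J = [[3.000, -4.000, 0.000], [4.000, 3.000, 0.000], [9.500, 6.000, -5.000]].
det J = -125.000.

-125.000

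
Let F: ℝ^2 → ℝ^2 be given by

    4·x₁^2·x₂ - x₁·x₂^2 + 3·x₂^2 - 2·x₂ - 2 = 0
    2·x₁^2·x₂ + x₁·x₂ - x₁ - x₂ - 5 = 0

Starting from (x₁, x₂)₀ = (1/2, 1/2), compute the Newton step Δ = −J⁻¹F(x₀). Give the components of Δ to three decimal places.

(11.000, -11.583)

At (1/2, 1/2): F = (-1.875, -5.500).
Jacobian J = [[8·x₁·x₂ - x₂^2, 4·x₁^2 - 2·x₁·x₂ + 6·x₂ - 2], [4·x₁·x₂ + x₂ - 1, 2·x₁^2 + x₁ - 1]].
At the point, J = [[1.750, 1.500], [0.500, 0.000]] (det J = -0.750).
Solving J·Δ = −F gives Δ = (11.000, -11.583).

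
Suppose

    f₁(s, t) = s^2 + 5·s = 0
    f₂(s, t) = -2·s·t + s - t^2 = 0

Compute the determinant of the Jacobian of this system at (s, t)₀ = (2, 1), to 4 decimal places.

-54.0000

J = [[2·s + 5, 0], [-2·t + 1, -2·s - 2·t]].
At the point, J = [[9.0000, 0.0000], [-1.0000, -6.0000]].
det J = -54.0000.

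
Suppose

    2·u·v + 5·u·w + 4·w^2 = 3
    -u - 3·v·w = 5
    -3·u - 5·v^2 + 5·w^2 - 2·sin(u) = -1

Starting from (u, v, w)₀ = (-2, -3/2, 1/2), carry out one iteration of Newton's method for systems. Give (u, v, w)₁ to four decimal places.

At (-2, -3/2, 1/2): F = (-1.0000, -0.7500, -1.181405).
Jacobian J = [[2·v + 5·w, 2·u, 5·u + 8·w], [-1, -3·w, -3·v], [-2·cos(u) - 3, -10·v, 10·w]].
At the point, J = [[-0.5000, -4.0000, -6.0000], [-1.0000, -1.5000, 4.5000], [-2.167706, 15.0000, 5.0000]] (det J = 166.028071).
Solving J·Δ = −F gives Δ = (-0.9601, -0.0400, -0.0600).
Then the next iterate is (u, v, w)₁ = (-2.9601, -1.5400, 0.4400).

(-2.9601, -1.5400, 0.4400)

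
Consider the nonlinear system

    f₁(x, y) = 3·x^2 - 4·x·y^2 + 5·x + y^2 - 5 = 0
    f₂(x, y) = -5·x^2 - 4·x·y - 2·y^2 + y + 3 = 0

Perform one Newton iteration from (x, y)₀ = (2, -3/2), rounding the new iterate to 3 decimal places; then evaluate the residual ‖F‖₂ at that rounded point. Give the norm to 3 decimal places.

At (2, -3/2): F = (1.250, -11.000).
Jacobian J = [[6·x - 4·y^2 + 5, -8·x·y + 2·y], [-10·x - 4·y, -4·x - 4·y + 1]].
At the point, J = [[8.000, 21.000], [-14.000, -1.000]] (det J = 286.000).
Solving J·Δ = −F gives Δ = (-0.803, 0.247).
Then the next iterate is (x, y)₁ = (1.197, -1.253).
Re-evaluating at (1.197, -1.253): F = (-0.66377, -2.55770), so ‖F‖₂ = 2.642.

2.642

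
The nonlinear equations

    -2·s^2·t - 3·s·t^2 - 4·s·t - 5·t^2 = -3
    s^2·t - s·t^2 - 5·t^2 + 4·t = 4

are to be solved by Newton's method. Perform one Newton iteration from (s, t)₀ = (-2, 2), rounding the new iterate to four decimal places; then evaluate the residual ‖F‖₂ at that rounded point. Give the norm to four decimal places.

At (-2, 2): F = (7.0000, 0.0000).
Jacobian J = [[-4·s·t - 3·t^2 - 4·t, -2·s^2 - 6·s·t - 4·s - 10·t], [2·s·t - t^2, s^2 - 2·s·t - 10·t + 4]].
At the point, J = [[-4.0000, 4.0000], [-12.0000, -4.0000]] (det J = 64.0000).
Solving J·Δ = −F gives Δ = (0.4375, -1.3125).
Then the next iterate is (s, t)₁ = (-1.5625, 0.6875).
Re-evaluating at (-1.5625, 0.6875): F = (3.792236, -1.196289), so ‖F‖₂ = 3.9765.

3.9765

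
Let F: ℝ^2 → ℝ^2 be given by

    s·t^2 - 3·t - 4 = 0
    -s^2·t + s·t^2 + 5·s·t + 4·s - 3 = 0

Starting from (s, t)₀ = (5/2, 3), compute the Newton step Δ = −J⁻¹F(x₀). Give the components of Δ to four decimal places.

(10.6986, -8.8156)

At (5/2, 3): F = (9.5000, 48.2500).
Jacobian J = [[t^2, 2·s·t - 3], [-2·s·t + t^2 + 5·t + 4, -s^2 + 2·s·t + 5·s]].
At the point, J = [[9.0000, 12.0000], [13.0000, 21.2500]] (det J = 35.2500).
Solving J·Δ = −F gives Δ = (10.6986, -8.8156).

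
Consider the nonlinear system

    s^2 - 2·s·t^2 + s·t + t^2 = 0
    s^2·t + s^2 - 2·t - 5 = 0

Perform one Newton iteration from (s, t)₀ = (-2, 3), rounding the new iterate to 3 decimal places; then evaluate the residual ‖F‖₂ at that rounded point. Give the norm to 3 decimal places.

12.050

At (-2, 3): F = (43.000, 5.000).
Jacobian J = [[2·s - 2·t^2 + t, -4·s·t + s + 2·t], [2·s·t + 2·s, s^2 - 2]].
At the point, J = [[-19.000, 28.000], [-16.000, 2.000]] (det J = 410.000).
Solving J·Δ = −F gives Δ = (0.132, -1.446).
Then the next iterate is (s, t)₁ = (-1.868, 1.554).
Re-evaluating at (-1.868, 1.554): F = (12.02359, 0.80399), so ‖F‖₂ = 12.050.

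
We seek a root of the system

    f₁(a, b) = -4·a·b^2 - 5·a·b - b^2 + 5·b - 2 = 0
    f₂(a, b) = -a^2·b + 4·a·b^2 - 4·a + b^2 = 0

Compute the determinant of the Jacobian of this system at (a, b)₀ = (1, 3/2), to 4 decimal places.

-201.0000

J = [[-4·b^2 - 5·b, -8·a·b - 5·a - 2·b + 5], [-2·a·b + 4·b^2 - 4, -a^2 + 8·a·b + 2·b]].
At the point, J = [[-16.5000, -15.0000], [2.0000, 14.0000]].
det J = -201.0000.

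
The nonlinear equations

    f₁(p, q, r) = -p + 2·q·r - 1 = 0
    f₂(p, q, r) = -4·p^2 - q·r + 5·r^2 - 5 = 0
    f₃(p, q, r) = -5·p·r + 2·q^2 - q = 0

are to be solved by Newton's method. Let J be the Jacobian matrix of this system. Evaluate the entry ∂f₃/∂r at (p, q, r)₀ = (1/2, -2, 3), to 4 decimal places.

∂f₃/∂r = -5·p.
At (1/2, -2, 3) this is -2.5000.

-2.5000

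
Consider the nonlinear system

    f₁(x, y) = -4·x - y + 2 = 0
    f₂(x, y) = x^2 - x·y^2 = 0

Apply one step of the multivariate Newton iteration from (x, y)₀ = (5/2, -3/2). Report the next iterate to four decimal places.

At (5/2, -3/2): F = (-6.5000, 0.6250).
Jacobian J = [[-4, -1], [2·x - y^2, -2·x·y]].
At the point, J = [[-4.0000, -1.0000], [2.7500, 7.5000]] (det J = -27.2500).
Solving J·Δ = −F gives Δ = (-1.7661, 0.5642).
Then the next iterate is (x, y)₁ = (0.7339, -0.9358).

(0.7339, -0.9358)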